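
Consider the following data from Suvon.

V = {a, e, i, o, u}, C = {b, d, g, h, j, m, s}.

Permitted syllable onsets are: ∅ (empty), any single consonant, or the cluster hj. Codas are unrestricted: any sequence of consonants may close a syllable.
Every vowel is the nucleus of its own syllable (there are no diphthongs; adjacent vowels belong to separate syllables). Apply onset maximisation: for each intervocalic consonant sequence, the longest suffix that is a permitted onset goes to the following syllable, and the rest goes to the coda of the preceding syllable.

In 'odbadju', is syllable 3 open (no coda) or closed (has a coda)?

open

The vowels are o, a, u — 3 nuclei, so 3 syllables.
V1 /o/ – V2 /a/: /db/; trying suffixes from longest down, /b/ is the first permitted one, so coda /d/ | onset /b/.
V2 /a/ – V3 /u/: /dj/ splits as /d/ + /j/ (/j/ is the longest suffix that is a licit onset).
Result: od.bad.ju.
Syllable 3 is /ju/; it ends in its nucleus with no coda, so it is open.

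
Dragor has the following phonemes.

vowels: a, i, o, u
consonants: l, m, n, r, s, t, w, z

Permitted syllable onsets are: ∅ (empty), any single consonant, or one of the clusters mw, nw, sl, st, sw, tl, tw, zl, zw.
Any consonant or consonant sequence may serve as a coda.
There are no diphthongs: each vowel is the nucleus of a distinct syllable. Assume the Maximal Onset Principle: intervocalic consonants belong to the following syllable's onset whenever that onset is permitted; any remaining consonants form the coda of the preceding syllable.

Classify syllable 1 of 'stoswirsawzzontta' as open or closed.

Vowels present: o, i, a, o, a; each is a nucleus, giving 5 syllables.
/o…i/ gap (V1→V2): /sw/ — entire cluster is a permitted onset → onset /sw/, coda ∅.
/i…a/ gap (V2→V3): /rs/ — longest licit onset from the right is /s/, leaving /r/ as coda.
/a…o/ gap (V3→V4): /wzz/ — longest licit onset from the right is /z/, leaving /wz/ as coda.
/o…a/ gap (V4→V5): cluster /ntt/ — the longest permitted-onset suffix is /t/; onset = /t/, preceding coda = /nt/.
Result: sto.swir.sawz.zont.ta.
Syllable 1 is /sto/; it ends in its nucleus with no coda, so it is open.

open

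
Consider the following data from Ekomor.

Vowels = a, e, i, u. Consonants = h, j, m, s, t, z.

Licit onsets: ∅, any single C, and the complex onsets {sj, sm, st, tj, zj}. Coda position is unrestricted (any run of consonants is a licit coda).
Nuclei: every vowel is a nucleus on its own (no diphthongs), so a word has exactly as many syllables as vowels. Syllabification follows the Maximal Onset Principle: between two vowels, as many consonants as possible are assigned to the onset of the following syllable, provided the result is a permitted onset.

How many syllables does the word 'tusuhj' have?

2

Vowels present: u, u; each is a nucleus, giving 2 syllables.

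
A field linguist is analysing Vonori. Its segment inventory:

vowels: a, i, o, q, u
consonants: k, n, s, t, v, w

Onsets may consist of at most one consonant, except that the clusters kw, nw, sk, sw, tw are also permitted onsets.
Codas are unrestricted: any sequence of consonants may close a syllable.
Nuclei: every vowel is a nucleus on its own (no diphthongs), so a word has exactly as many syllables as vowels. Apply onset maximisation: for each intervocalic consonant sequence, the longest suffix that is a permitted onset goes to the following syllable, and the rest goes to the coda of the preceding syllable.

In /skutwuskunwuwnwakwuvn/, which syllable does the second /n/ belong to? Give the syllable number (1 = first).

The vowels are u, u, u, u, a, u — 6 nuclei, so 6 syllables.
Between /u/ (V1) and /u/ (V2): cluster /tw/ — /tw/ is itself a permitted onset, so the whole cluster goes right; preceding coda = ∅.
Between /u/ (V2) and /u/ (V3): cluster /sk/ — /sk/ is itself a permitted onset, so the whole cluster goes right; preceding coda = ∅.
Between /u/ (V3) and /u/ (V4): /nw/ is a licit onset in full, so it all attaches to the next syllable.
Between /u/ (V4) and /a/ (V5): cluster /wnw/ — the longest permitted-onset suffix is /nw/; onset = /nw/, preceding coda = /w/.
Between /a/ (V5) and /u/ (V6): /kw/ — entire cluster is a permitted onset → onset /kw/, coda ∅.
Result: sku.twu.sku.nwuw.nwa.kwuvn.
The second /n/ is in the onset of syllable 5 (/nwa/).

5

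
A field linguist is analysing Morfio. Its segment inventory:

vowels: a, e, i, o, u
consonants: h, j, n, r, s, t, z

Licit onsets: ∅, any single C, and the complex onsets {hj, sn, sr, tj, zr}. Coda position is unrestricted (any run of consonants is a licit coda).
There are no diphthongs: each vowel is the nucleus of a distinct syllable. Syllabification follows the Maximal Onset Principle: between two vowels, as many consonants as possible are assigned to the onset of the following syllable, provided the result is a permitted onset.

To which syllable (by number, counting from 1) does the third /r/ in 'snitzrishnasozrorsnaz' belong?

Vowels present: i, i, a, o, o, a; each is a nucleus, giving 6 syllables.
σ1/σ2 boundary: /tzr/ splits as /t/ + /zr/ (/zr/ is the longest suffix that is a licit onset).
σ2/σ3 boundary: /shn/; trying suffixes from longest down, /n/ is the first permitted one, so coda /sh/ | onset /n/.
σ3/σ4 boundary: just /s/ — single C goes to the following onset.
σ4/σ5 boundary: cluster /zr/ — /zr/ is itself a permitted onset, so the whole cluster goes right; preceding coda = ∅.
σ5/σ6 boundary: cluster /rsn/ — the longest permitted-onset suffix is /sn/; onset = /sn/, preceding coda = /r/.
Syllabification: snit.zrish.na.so.zror.snaz.
The third /r/ is in the coda of syllable 5 (/zror/).

5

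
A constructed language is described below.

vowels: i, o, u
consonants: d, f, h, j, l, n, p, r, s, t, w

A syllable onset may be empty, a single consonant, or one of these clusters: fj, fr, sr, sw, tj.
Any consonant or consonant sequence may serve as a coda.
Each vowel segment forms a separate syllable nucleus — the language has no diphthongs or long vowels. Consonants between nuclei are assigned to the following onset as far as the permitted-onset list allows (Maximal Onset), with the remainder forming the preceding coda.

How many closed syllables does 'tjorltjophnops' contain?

3

Vowels present: o, o, o; each is a nucleus, giving 3 syllables.
Between /o/ (V1) and /o/ (V2): /rltj/ — longest licit onset from the right is /tj/, leaving /rl/ as coda.
Between /o/ (V2) and /o/ (V3): /phn/ splits as /ph/ + /n/ (/n/ is the longest suffix that is a licit onset).
Syllabification: tjorl.tjoph.nops.
Classifying each syllable: /tjorl/ (closed), /tjoph/ (closed), /nops/ (closed).
Closed syllables: 3.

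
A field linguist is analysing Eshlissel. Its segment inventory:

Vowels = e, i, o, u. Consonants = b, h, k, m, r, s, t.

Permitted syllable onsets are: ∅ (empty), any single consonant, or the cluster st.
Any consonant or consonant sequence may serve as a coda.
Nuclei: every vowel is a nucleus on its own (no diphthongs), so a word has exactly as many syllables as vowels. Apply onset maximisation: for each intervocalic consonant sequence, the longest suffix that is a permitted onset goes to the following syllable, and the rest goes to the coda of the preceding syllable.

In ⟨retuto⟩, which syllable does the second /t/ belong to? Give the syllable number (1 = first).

Vowels present: e, u, o; each is a nucleus, giving 3 syllables.
/e…u/ gap (V1→V2): /t/ → onset of the next syllable (single consonants are always licit onsets).
/u…o/ gap (V2→V3): /t/ → onset of the next syllable (single consonants are always licit onsets).
So the parse is re.tu.to.
The second /t/ is in the onset of syllable 3 (/to/).

3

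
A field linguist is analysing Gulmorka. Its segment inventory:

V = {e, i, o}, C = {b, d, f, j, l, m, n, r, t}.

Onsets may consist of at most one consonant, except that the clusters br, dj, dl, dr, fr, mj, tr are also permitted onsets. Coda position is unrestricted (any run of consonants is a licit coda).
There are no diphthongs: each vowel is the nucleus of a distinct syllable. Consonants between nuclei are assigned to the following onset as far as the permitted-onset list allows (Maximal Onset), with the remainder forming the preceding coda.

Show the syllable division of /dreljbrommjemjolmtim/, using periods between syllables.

drelj.brom.mje.mjolm.tim

Nuclei (vowels): e, o, e, o, i → 5 syllables.
/e…o/ gap (V1→V2): cluster /ljbr/ — the longest permitted-onset suffix is /br/; onset = /br/, preceding coda = /lj/.
/o…e/ gap (V2→V3): /mmj/; trying suffixes from longest down, /mj/ is the first permitted one, so coda /m/ | onset /mj/.
/e…o/ gap (V3→V4): /mj/ is a licit onset in full, so it all attaches to the next syllable.
/o…i/ gap (V4→V5): /lmt/ — longest licit onset from the right is /t/, leaving /lm/ as coda.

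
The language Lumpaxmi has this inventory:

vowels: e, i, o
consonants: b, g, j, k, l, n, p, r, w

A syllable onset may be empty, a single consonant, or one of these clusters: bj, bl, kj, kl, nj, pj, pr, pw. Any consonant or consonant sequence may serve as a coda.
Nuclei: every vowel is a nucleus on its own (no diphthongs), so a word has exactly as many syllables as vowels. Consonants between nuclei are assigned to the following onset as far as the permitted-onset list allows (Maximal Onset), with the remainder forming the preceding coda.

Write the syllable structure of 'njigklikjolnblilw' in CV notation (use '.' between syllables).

Vowels present: i, i, o, i; each is a nucleus, giving 4 syllables.
Between /i/ (V1) and /i/ (V2): /gkl/; trying suffixes from longest down, /kl/ is the first permitted one, so coda /g/ | onset /kl/.
Between /i/ (V2) and /o/ (V3): cluster /kj/ — /kj/ is itself a permitted onset, so the whole cluster goes right; preceding coda = ∅.
Between /o/ (V3) and /i/ (V4): /lnbl/; trying suffixes from longest down, /bl/ is the first permitted one, so coda /ln/ | onset /bl/.
Syllabification: njig.kli.kjoln.blilw.
Mapping each syllable to C/V: /njig/ → CCVC, /kli/ → CCV, /kjoln/ → CCVCC, /blilw/ → CCVCC.

CCVC.CCV.CCVCC.CCVCC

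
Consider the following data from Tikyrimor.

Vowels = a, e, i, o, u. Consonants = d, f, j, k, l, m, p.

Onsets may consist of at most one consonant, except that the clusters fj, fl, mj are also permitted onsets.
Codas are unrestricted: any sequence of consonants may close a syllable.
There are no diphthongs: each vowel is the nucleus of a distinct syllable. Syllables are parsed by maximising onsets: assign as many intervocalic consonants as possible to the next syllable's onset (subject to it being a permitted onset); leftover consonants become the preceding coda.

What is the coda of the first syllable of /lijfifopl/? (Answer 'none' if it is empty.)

j

The vowels are i, i, o — 3 nuclei, so 3 syllables.
V1 /i/ – V2 /i/: /jf/; trying suffixes from longest down, /f/ is the first permitted one, so coda /j/ | onset /f/.
V2 /i/ – V3 /o/: /f/ is a single consonant, so it becomes the next onset.
Putting it together: lij.fi.fopl.
Syllable 1 is /lij/: onset /l/, nucleus /i/, coda /j/.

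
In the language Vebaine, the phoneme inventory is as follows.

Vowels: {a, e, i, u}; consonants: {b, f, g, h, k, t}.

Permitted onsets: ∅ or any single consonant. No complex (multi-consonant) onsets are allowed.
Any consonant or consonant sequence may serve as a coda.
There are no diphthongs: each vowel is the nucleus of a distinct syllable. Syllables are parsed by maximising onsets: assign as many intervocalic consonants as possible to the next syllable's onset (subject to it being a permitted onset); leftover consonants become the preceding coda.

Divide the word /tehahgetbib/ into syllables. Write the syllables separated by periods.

te.hah.get.bib

Vowels present: e, a, e, i; each is a nucleus, giving 4 syllables.
V1 /e/ – V2 /a/: /h/ is a single consonant, so it becomes the next onset.
V2 /a/ – V3 /e/: /hg/ splits as /h/ + /g/ (/g/ is the longest suffix that is a licit onset).
V3 /e/ – V4 /i/: cluster /tb/ — the longest permitted-onset suffix is /b/; onset = /b/, preceding coda = /t/.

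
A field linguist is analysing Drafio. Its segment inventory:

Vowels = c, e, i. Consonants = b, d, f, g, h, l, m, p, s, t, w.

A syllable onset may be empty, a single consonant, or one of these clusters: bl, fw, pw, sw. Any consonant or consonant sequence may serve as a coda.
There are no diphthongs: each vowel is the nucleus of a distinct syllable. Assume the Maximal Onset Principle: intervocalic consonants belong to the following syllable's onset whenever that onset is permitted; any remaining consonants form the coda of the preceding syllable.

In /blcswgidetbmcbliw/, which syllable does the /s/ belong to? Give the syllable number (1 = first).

1

Vowels present: c, i, e, c, i; each is a nucleus, giving 5 syllables.
σ1/σ2 boundary: cluster /swg/ — the longest permitted-onset suffix is /g/; onset = /g/, preceding coda = /sw/.
σ2/σ3 boundary: /d/ is a single consonant, so it becomes the next onset.
σ3/σ4 boundary: /tbm/ — longest licit onset from the right is /m/, leaving /tb/ as coda.
σ4/σ5 boundary: /bl/ — entire cluster is a permitted onset → onset /bl/, coda ∅.
Result: blcsw.gi.detb.mc.bliw.
The /s/ is in the coda of syllable 1 (/blcsw/).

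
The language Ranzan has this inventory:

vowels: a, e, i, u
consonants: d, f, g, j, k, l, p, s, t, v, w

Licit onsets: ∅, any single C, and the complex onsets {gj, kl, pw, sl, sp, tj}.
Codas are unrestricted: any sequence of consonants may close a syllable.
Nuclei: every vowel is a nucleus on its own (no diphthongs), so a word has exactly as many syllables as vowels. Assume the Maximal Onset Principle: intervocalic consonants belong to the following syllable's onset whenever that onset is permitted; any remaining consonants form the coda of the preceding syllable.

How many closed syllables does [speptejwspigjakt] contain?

The vowels are e, e, i, a — 4 nuclei, so 4 syllables.
σ1/σ2 boundary: cluster /pt/ — the longest permitted-onset suffix is /t/; onset = /t/, preceding coda = /p/.
σ2/σ3 boundary: /jwsp/ splits as /jw/ + /sp/ (/sp/ is the longest suffix that is a licit onset).
σ3/σ4 boundary: /gj/ — entire cluster is a permitted onset → onset /gj/, coda ∅.
Syllabification: spep.tejw.spi.gjakt.
Classifying each syllable: /spep/ (closed), /tejw/ (closed), /spi/ (open), /gjakt/ (closed).
Closed syllables: 3.

3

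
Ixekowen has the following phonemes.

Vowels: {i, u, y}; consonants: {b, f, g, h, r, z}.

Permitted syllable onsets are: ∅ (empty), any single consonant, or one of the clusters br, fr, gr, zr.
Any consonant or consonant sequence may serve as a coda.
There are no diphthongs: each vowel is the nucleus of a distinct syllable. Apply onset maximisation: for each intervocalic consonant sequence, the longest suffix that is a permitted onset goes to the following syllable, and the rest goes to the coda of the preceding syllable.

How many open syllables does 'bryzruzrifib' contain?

3

Vowels present: y, u, i, i; each is a nucleus, giving 4 syllables.
/y…u/ gap (V1→V2): cluster /zr/ — /zr/ is itself a permitted onset, so the whole cluster goes right; preceding coda = ∅.
/u…i/ gap (V2→V3): /zr/ is a licit onset in full, so it all attaches to the next syllable.
/i…i/ gap (V3→V4): /f/ is a single consonant, so it becomes the next onset.
Putting it together: bry.zru.zri.fib.
Classifying each syllable: /bry/ (open), /zru/ (open), /zri/ (open), /fib/ (closed).
Open syllables: 3.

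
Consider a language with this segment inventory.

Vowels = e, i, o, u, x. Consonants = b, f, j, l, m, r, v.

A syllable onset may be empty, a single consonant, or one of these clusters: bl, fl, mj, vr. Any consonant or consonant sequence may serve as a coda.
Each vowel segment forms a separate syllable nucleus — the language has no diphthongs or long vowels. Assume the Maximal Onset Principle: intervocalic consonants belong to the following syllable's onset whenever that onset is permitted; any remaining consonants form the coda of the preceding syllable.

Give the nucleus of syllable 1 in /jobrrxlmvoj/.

Nuclei (vowels): o, x, o → 3 syllables.
The first nucleus (vowel 1 from the left) is /o/.

o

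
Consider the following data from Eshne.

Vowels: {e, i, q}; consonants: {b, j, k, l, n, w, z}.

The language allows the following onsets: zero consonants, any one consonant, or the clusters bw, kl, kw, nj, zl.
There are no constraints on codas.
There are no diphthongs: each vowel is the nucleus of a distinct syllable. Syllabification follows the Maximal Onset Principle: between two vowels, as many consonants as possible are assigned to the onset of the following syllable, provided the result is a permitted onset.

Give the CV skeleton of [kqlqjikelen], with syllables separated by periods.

Nuclei (vowels): q, q, i, e, e → 5 syllables.
Between /q/ (V1) and /q/ (V2): /l/ → onset of the next syllable (single consonants are always licit onsets).
Between /q/ (V2) and /i/ (V3): /j/ → onset of the next syllable (single consonants are always licit onsets).
Between /i/ (V3) and /e/ (V4): /k/ → onset of the next syllable (single consonants are always licit onsets).
Between /e/ (V4) and /e/ (V5): /l/ is a single consonant, so it becomes the next onset.
So the parse is kq.lq.ji.ke.len.
Mapping each syllable to C/V: /kq/ → CV, /lq/ → CV, /ji/ → CV, /ke/ → CV, /len/ → CVC.

CV.CV.CV.CV.CVC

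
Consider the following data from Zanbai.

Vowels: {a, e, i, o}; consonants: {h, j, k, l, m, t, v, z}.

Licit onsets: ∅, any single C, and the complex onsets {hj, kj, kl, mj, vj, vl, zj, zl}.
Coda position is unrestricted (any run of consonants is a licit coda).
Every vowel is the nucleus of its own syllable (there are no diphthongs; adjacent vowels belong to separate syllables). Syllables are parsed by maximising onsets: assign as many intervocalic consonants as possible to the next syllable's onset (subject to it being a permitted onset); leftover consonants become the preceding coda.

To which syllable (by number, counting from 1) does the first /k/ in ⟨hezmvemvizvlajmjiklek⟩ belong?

6

The vowels are e, e, i, a, i, e — 6 nuclei, so 6 syllables.
/e…e/ gap (V1→V2): /zmv/; trying suffixes from longest down, /v/ is the first permitted one, so coda /zm/ | onset /v/.
/e…i/ gap (V2→V3): /mv/; trying suffixes from longest down, /v/ is the first permitted one, so coda /m/ | onset /v/.
/i…a/ gap (V3→V4): /zvl/ — longest licit onset from the right is /vl/, leaving /z/ as coda.
/a…i/ gap (V4→V5): cluster /jmj/ — the longest permitted-onset suffix is /mj/; onset = /mj/, preceding coda = /j/.
/i…e/ gap (V5→V6): /kl/ — entire cluster is a permitted onset → onset /kl/, coda ∅.
Putting it together: hezm.vem.viz.vlaj.mji.klek.
The first /k/ is in the onset of syllable 6 (/klek/).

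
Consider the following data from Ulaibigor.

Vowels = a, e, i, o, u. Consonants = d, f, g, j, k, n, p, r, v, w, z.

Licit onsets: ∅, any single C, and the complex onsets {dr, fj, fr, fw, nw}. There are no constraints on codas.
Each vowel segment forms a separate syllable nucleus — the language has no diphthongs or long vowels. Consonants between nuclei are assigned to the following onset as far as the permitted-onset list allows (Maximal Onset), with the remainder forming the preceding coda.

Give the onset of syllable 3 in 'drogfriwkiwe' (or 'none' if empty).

k

The vowels are o, i, i, e — 4 nuclei, so 4 syllables.
/o…i/ gap (V1→V2): cluster /gfr/ — the longest permitted-onset suffix is /fr/; onset = /fr/, preceding coda = /g/.
/i…i/ gap (V2→V3): /wk/; trying suffixes from longest down, /k/ is the first permitted one, so coda /w/ | onset /k/.
/i…e/ gap (V3→V4): /w/ → onset of the next syllable (single consonants are always licit onsets).
Putting it together: drog.friw.ki.we.
Syllable 3 is /ki/: onset /k/, nucleus /i/, coda ∅.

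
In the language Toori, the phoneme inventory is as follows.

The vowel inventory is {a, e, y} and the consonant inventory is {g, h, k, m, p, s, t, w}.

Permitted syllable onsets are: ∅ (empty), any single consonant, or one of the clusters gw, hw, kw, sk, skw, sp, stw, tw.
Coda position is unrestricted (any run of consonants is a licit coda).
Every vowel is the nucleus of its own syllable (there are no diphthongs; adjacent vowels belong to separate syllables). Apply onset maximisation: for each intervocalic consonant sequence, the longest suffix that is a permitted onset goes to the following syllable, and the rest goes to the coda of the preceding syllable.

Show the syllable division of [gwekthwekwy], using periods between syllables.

gwekt.hwe.kwy

Nuclei (vowels): e, e, y → 3 syllables.
σ1/σ2 boundary: /kthw/ splits as /kt/ + /hw/ (/hw/ is the longest suffix that is a licit onset).
σ2/σ3 boundary: cluster /kw/ — /kw/ is itself a permitted onset, so the whole cluster goes right; preceding coda = ∅.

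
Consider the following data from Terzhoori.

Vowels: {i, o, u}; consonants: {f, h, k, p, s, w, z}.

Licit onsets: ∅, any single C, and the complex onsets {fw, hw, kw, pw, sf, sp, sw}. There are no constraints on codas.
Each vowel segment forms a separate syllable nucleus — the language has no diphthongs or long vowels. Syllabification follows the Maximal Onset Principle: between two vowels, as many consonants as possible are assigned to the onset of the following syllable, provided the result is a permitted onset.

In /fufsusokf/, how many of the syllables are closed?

Vowels present: u, u, o; each is a nucleus, giving 3 syllables.
Between /u/ (V1) and /u/ (V2): /fs/ splits as /f/ + /s/ (/s/ is the longest suffix that is a licit onset).
Between /u/ (V2) and /o/ (V3): /s/ is a single consonant, so it becomes the next onset.
Result: fuf.su.sokf.
Classifying each syllable: /fuf/ (closed), /su/ (open), /sokf/ (closed).
Closed syllables: 2.

2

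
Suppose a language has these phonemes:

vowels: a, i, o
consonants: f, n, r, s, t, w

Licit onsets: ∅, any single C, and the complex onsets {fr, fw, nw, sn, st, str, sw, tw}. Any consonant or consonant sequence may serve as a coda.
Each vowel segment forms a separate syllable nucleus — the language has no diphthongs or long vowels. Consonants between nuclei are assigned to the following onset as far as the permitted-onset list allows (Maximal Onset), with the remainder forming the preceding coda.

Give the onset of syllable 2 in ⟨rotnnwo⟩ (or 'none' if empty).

nw

Nuclei (vowels): o, o → 2 syllables.
V1 /o/ – V2 /o/: cluster /tnnw/ — the longest permitted-onset suffix is /nw/; onset = /nw/, preceding coda = /tn/.
So the parse is rotn.nwo.
Syllable 2 is /nwo/: onset /nw/, nucleus /o/, coda ∅.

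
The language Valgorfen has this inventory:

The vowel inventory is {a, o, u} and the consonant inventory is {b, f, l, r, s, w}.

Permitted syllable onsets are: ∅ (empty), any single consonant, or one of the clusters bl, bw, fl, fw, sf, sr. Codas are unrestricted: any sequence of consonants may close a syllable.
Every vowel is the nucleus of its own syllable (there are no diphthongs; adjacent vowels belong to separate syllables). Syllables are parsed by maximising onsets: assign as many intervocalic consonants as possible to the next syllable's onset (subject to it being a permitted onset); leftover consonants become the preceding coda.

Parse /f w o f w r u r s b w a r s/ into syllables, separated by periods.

fwofw.rurs.bwars

Nuclei (vowels): o, u, a → 3 syllables.
Between /o/ (V1) and /u/ (V2): /fwr/ splits as /fw/ + /r/ (/r/ is the longest suffix that is a licit onset).
Between /u/ (V2) and /a/ (V3): /rsbw/ splits as /rs/ + /bw/ (/bw/ is the longest suffix that is a licit onset).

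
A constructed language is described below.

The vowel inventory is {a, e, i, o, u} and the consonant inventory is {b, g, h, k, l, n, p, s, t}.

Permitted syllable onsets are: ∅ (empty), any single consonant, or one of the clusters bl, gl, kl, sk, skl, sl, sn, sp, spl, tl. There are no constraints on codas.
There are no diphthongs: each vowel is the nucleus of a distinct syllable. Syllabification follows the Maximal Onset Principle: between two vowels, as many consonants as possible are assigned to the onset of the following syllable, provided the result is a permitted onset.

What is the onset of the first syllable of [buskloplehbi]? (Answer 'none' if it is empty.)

Nuclei (vowels): u, o, e, i → 4 syllables.
σ1/σ2 boundary: /skl/ — entire cluster is a permitted onset → onset /skl/, coda ∅.
σ2/σ3 boundary: /pl/; trying suffixes from longest down, /l/ is the first permitted one, so coda /p/ | onset /l/.
σ3/σ4 boundary: /hb/; trying suffixes from longest down, /b/ is the first permitted one, so coda /h/ | onset /b/.
Putting it together: bu.sklop.leh.bi.
Syllable 1 is /bu/: onset /b/, nucleus /u/, coda ∅.

b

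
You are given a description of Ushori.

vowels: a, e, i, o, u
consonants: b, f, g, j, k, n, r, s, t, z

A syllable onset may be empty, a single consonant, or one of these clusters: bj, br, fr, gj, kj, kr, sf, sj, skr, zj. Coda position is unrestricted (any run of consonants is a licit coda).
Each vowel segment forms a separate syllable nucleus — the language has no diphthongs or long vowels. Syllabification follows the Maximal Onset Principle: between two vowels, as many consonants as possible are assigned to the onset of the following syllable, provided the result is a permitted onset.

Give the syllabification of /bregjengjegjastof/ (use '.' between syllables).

bre.gjen.gje.gjas.tof

Nuclei (vowels): e, e, e, a, o → 5 syllables.
V1 /e/ – V2 /e/: cluster /gj/ — /gj/ is itself a permitted onset, so the whole cluster goes right; preceding coda = ∅.
V2 /e/ – V3 /e/: cluster /ngj/ — the longest permitted-onset suffix is /gj/; onset = /gj/, preceding coda = /n/.
V3 /e/ – V4 /a/: /gj/ is a licit onset in full, so it all attaches to the next syllable.
V4 /a/ – V5 /o/: cluster /st/ — the longest permitted-onset suffix is /t/; onset = /t/, preceding coda = /s/.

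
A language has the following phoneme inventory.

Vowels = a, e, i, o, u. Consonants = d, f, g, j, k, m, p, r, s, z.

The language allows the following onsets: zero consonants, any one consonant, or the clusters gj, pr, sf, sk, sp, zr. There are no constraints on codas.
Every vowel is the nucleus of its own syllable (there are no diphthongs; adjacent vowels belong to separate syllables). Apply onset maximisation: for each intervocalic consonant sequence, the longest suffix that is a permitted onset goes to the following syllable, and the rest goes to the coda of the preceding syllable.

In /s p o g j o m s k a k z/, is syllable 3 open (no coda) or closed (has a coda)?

Nuclei (vowels): o, o, a → 3 syllables.
V1 /o/ – V2 /o/: /gj/ is a licit onset in full, so it all attaches to the next syllable.
V2 /o/ – V3 /a/: /msk/ splits as /m/ + /sk/ (/sk/ is the longest suffix that is a licit onset).
Result: spo.gjom.skakz.
Syllable 3 is /skakz/ with coda /kz/, so it is closed.

closed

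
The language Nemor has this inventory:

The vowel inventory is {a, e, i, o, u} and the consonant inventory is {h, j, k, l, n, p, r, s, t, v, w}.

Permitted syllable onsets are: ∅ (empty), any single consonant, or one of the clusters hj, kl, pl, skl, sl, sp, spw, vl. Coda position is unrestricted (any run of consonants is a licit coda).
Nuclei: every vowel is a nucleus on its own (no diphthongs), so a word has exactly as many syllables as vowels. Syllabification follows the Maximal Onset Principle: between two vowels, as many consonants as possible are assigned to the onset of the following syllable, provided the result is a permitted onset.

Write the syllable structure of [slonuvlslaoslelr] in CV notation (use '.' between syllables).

The vowels are o, u, a, o, e — 5 nuclei, so 5 syllables.
/o…u/ gap (V1→V2): /n/ is a single consonant, so it becomes the next onset.
/u…a/ gap (V2→V3): cluster /vlsl/ — the longest permitted-onset suffix is /sl/; onset = /sl/, preceding coda = /vl/.
/a…o/ gap (V3→V4): no consonants, so the boundary falls immediately after /a/.
/o…e/ gap (V4→V5): /sl/ is a licit onset in full, so it all attaches to the next syllable.
Syllabification: slo.nuvl.sla.o.slelr.
Mapping each syllable to C/V: /slo/ → CCV, /nuvl/ → CVCC, /sla/ → CCV, /o/ → V, /slelr/ → CCVCC.

CCV.CVCC.CCV.V.CCVCC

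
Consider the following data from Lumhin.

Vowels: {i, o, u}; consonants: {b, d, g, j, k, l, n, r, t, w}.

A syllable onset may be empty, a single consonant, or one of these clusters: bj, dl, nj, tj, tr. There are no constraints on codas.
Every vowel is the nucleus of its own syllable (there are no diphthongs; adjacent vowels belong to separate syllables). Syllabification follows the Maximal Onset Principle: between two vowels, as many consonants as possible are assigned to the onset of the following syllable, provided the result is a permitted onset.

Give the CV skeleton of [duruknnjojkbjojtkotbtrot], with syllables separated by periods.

The vowels are u, u, o, o, o, o — 6 nuclei, so 6 syllables.
σ1/σ2 boundary: /r/ is a single consonant, so it becomes the next onset.
σ2/σ3 boundary: /knnj/; trying suffixes from longest down, /nj/ is the first permitted one, so coda /kn/ | onset /nj/.
σ3/σ4 boundary: cluster /jkbj/ — the longest permitted-onset suffix is /bj/; onset = /bj/, preceding coda = /jk/.
σ4/σ5 boundary: cluster /jtk/ — the longest permitted-onset suffix is /k/; onset = /k/, preceding coda = /jt/.
σ5/σ6 boundary: /tbtr/ — longest licit onset from the right is /tr/, leaving /tb/ as coda.
Putting it together: du.rukn.njojk.bjojt.kotb.trot.
Mapping each syllable to C/V: /du/ → CV, /rukn/ → CVCC, /njojk/ → CCVCC, /bjojt/ → CCVCC, /kotb/ → CVCC, /trot/ → CCVC.

CV.CVCC.CCVCC.CCVCC.CVCC.CCVC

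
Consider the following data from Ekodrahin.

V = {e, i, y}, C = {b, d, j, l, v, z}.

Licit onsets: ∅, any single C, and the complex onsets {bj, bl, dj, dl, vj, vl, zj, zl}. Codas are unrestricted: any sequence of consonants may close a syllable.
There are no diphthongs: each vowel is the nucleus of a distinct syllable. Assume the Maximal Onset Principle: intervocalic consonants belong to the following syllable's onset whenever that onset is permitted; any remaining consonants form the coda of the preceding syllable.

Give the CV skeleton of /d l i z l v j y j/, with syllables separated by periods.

The vowels are i, y — 2 nuclei, so 2 syllables.
σ1/σ2 boundary: /zlvj/ splits as /zl/ + /vj/ (/vj/ is the longest suffix that is a licit onset).
Putting it together: dlizl.vjyj.
Mapping each syllable to C/V: /dlizl/ → CCVCC, /vjyj/ → CCVC.

CCVCC.CCVC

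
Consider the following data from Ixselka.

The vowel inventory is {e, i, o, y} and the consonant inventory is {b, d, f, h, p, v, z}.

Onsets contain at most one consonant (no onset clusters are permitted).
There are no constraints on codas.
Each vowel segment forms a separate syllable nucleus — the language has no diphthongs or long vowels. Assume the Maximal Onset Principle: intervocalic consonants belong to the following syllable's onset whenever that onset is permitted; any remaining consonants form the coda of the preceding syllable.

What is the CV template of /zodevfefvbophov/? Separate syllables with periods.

The vowels are o, e, e, o, o — 5 nuclei, so 5 syllables.
σ1/σ2 boundary: just /d/ — single C goes to the following onset.
σ2/σ3 boundary: /vf/; trying suffixes from longest down, /f/ is the first permitted one, so coda /v/ | onset /f/.
σ3/σ4 boundary: /fvb/; trying suffixes from longest down, /b/ is the first permitted one, so coda /fv/ | onset /b/.
σ4/σ5 boundary: cluster /ph/ — the longest permitted-onset suffix is /h/; onset = /h/, preceding coda = /p/.
Syllabification: zo.dev.fefv.bop.hov.
Mapping each syllable to C/V: /zo/ → CV, /dev/ → CVC, /fefv/ → CVCC, /bop/ → CVC, /hov/ → CVC.

CV.CVC.CVCC.CVC.CVC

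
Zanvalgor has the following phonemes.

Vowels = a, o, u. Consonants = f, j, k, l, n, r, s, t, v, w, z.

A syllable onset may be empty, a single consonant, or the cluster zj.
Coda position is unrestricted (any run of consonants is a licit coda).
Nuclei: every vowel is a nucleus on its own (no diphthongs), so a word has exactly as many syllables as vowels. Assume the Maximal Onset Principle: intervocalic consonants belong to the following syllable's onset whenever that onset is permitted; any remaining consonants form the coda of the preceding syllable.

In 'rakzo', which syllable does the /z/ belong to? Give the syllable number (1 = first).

2

Nuclei (vowels): a, o → 2 syllables.
V1 /a/ – V2 /o/: /kz/ splits as /k/ + /z/ (/z/ is the longest suffix that is a licit onset).
Syllabification: rak.zo.
The /z/ is in the onset of syllable 2 (/zo/).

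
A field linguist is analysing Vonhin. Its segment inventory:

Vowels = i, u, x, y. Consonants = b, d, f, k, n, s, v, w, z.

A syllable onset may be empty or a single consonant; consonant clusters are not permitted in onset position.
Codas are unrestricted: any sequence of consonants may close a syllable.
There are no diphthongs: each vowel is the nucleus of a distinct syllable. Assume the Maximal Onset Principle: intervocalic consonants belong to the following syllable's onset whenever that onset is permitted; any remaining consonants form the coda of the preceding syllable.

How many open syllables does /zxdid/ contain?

1

The vowels are x, i — 2 nuclei, so 2 syllables.
Between /x/ (V1) and /i/ (V2): /d/ is a single consonant, so it becomes the next onset.
Syllabification: zx.did.
Classifying each syllable: /zx/ (open), /did/ (closed).
Open syllables: 1.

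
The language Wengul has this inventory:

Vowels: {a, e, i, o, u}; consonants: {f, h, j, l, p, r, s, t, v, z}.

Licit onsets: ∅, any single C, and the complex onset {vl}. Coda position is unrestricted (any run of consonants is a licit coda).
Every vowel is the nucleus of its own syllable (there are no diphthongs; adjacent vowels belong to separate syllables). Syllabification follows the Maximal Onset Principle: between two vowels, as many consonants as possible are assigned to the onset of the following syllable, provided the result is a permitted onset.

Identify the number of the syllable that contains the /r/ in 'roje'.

1

Nuclei (vowels): o, e → 2 syllables.
V1 /o/ – V2 /e/: /j/ → onset of the next syllable (single consonants are always licit onsets).
Result: ro.je.
The /r/ is in the onset of syllable 1 (/ro/).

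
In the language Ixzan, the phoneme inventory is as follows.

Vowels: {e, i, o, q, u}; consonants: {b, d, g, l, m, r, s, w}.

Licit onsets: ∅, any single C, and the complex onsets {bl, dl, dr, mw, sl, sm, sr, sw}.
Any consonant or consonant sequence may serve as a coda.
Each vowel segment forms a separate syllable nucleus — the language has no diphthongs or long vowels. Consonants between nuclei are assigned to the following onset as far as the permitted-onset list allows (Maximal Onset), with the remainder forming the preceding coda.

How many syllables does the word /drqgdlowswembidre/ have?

5

The vowels are q, o, e, i, e — 5 nuclei, so 5 syllables.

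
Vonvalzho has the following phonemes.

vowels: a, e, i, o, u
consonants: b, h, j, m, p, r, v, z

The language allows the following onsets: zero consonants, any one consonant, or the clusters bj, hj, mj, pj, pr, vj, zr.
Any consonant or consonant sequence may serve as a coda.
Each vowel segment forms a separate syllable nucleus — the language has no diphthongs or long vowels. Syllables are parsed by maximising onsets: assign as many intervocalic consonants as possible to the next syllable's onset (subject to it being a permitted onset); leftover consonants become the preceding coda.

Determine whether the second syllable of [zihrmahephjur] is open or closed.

Nuclei (vowels): i, a, e, u → 4 syllables.
V1 /i/ – V2 /a/: /hrm/ splits as /hr/ + /m/ (/m/ is the longest suffix that is a licit onset).
V2 /a/ – V3 /e/: /h/ → onset of the next syllable (single consonants are always licit onsets).
V3 /e/ – V4 /u/: /phj/ splits as /p/ + /hj/ (/hj/ is the longest suffix that is a licit onset).
Syllabification: zihr.ma.hep.hjur.
Syllable 2 is /ma/; it ends in its nucleus with no coda, so it is open.

open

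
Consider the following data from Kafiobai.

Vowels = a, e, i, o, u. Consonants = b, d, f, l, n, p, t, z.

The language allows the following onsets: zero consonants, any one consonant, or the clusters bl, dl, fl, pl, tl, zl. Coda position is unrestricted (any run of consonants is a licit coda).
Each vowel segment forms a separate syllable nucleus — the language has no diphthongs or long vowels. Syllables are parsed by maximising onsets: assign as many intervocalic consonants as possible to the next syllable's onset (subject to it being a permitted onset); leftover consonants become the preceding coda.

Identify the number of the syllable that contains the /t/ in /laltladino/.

Vowels present: a, a, i, o; each is a nucleus, giving 4 syllables.
σ1/σ2 boundary: cluster /ltl/ — the longest permitted-onset suffix is /tl/; onset = /tl/, preceding coda = /l/.
σ2/σ3 boundary: just /d/ — single C goes to the following onset.
σ3/σ4 boundary: /n/ → onset of the next syllable (single consonants are always licit onsets).
So the parse is lal.tla.di.no.
The /t/ is in the onset of syllable 2 (/tla/).

2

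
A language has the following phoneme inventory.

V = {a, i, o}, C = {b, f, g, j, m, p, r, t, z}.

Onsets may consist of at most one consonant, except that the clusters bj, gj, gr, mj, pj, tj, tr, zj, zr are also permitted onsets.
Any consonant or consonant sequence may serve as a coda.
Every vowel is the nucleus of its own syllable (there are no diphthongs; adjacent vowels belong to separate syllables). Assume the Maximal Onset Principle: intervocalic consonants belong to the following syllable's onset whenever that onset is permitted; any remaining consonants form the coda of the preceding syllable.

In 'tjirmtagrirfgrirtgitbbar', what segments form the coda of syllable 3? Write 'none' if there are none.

Nuclei (vowels): i, a, i, i, i, a → 6 syllables.
σ1/σ2 boundary: /rmt/ splits as /rm/ + /t/ (/t/ is the longest suffix that is a licit onset).
σ2/σ3 boundary: /gr/ — entire cluster is a permitted onset → onset /gr/, coda ∅.
σ3/σ4 boundary: /rfgr/ splits as /rf/ + /gr/ (/gr/ is the longest suffix that is a licit onset).
σ4/σ5 boundary: /rtg/ splits as /rt/ + /g/ (/g/ is the longest suffix that is a licit onset).
σ5/σ6 boundary: /tbb/; trying suffixes from longest down, /b/ is the first permitted one, so coda /tb/ | onset /b/.
Putting it together: tjirm.ta.grirf.grirt.gitb.bar.
Syllable 3 is /grirf/: onset /gr/, nucleus /i/, coda /rf/.

rf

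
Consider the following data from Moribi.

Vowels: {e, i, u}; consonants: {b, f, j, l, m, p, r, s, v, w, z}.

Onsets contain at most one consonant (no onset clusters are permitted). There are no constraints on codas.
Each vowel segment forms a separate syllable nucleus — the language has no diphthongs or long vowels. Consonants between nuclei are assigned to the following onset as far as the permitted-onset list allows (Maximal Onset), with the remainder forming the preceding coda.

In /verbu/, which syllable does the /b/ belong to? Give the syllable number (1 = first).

The vowels are e, u — 2 nuclei, so 2 syllables.
σ1/σ2 boundary: /rb/ splits as /r/ + /b/ (/b/ is the longest suffix that is a licit onset).
Result: ver.bu.
The /b/ is in the onset of syllable 2 (/bu/).

2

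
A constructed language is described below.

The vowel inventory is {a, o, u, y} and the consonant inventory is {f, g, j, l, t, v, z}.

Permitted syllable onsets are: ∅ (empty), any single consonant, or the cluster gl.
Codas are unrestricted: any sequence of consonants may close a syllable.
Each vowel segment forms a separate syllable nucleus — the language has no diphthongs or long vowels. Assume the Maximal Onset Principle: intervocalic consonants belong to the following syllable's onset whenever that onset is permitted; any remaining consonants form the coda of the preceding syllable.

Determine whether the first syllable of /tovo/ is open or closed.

open

The vowels are o, o — 2 nuclei, so 2 syllables.
Between /o/ (V1) and /o/ (V2): /v/ → onset of the next syllable (single consonants are always licit onsets).
Syllabification: to.vo.
Syllable 1 is /to/; it ends in its nucleus with no coda, so it is open.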